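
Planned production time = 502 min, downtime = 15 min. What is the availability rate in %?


Formula: Availability = (Planned Time - Downtime) / Planned Time * 100
Uptime = 502 - 15 = 487 min
Availability = 487 / 502 * 100 = 97.0%

97.0%


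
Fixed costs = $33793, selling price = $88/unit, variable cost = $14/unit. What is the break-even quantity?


Formula: BEQ = Fixed Costs / (Price - Variable Cost)
Contribution margin = $88 - $14 = $74/unit
BEQ = ceil($33793 / $74/unit) = ceil(456.66) = 457 units

457 units


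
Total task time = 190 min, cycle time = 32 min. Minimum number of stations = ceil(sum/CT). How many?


Formula: N_min = ceil(Sum of Task Times / Cycle Time)
N_min = ceil(190 min / 32 min) = ceil(5.9375)
N_min = 6 stations

6


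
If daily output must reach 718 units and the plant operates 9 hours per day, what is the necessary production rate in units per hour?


Formula: Production Rate = Daily Demand / Available Hours
Rate = 718 units/day / 9 hours/day
Rate = 79.8 units/hour

79.8 units/hour


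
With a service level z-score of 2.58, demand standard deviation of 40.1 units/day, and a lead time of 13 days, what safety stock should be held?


Formula: SS = z * sigma_d * sqrt(LT)
sqrt(LT) = sqrt(13) = 3.6056
SS = 2.58 * 40.1 * 3.6056
SS = 373.0 units

373.0 units


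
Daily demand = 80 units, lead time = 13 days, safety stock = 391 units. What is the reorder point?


Formula: ROP = (Daily Demand * Lead Time) + Safety Stock
Demand during lead time = 80 * 13 = 1040 units
ROP = 1040 + 391 = 1431 units

1431 units


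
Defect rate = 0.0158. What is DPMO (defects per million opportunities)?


DPMO = defect_rate * 1000000 = 0.0158 * 1000000

15800


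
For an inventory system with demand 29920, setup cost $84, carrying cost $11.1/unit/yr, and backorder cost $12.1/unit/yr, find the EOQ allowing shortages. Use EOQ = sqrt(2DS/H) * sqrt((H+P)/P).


Formula: EOQ* = sqrt(2DS/H) * sqrt((H+P)/P)
Base EOQ = sqrt(2*29920*84/11.1) = 672.94 units
Correction = sqrt((11.1+12.1)/12.1) = 1.38469
EOQ* = 672.94 * 1.38469 = 931.8 units

931.8 units


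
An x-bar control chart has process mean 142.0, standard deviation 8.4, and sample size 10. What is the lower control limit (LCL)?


LCL = 142.0 - 3 * 8.4 / sqrt(10)

134.03


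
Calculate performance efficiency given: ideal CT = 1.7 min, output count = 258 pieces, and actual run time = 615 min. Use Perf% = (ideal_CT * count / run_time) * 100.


Formula: Performance = (Ideal CT * Total Count) / Run Time * 100
Ideal output time = 1.7 * 258 = 438.6 min
Performance = 438.6 / 615 * 100 = 71.3%

71.3%


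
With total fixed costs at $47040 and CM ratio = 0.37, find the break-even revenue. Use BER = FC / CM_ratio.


Formula: BER = Fixed Costs / Contribution Margin Ratio
BER = $47040 / 0.37
BER = $127135.14 (to the nearest cent)

$127135.14


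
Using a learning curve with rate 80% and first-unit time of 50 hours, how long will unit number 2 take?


Formula: T_n = T_1 * (learning_rate)^(log2(n)) where learning_rate = rate/100
Doublings = log2(2) = 1
T_n = 50 * 0.8^1
T_n = 50 * 0.8 = 40.0 hours

40.0 hours


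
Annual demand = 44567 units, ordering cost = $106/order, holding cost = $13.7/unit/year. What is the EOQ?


Formula: EOQ = sqrt(2 * D * S / H)
Numerator: 2 * 44567 * 106 = 9448204
2DS/H = 9448204 / 13.7 = 689649.9
EOQ = sqrt(689649.9) = 830.5 units

830.5 units


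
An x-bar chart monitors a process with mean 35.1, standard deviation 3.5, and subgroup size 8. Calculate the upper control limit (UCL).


UCL = 35.1 + 3 * 3.5 / sqrt(8)

38.81


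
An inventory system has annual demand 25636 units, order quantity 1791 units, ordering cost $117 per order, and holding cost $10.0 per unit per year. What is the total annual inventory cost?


TC = 25636/1791 * 117 + 1791/2 * 10.0

$10629.71


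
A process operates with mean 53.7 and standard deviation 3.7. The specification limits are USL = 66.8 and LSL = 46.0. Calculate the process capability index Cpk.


Cpu = (66.8 - 53.7) / (3 * 3.7) = 1.18
Cpl = (53.7 - 46.0) / (3 * 3.7) = 0.69
Cpk = min(1.18, 0.69) = 0.69

0.69


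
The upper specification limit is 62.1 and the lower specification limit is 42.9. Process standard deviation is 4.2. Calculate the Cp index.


Cp = (62.1 - 42.9) / (6 * 4.2)

0.76


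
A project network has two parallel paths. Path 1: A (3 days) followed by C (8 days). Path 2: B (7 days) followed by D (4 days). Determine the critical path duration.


Path 1 = 3 + 8 = 11 days
Path 2 = 7 + 4 = 11 days
Duration = max(11, 11) = 11 days

11 days


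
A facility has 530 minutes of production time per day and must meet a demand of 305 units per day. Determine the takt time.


Formula: Takt Time = Available Production Time / Customer Demand
Takt = 530 min/day / 305 units/day
Takt = 1.74 min/unit

1.74 min/unit


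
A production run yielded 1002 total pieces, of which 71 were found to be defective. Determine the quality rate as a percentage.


Formula: Quality Rate = Good Pieces / Total Pieces * 100
Good pieces = 1002 - 71 = 931
QR = 931 / 1002 * 100 = 92.9%

92.9%


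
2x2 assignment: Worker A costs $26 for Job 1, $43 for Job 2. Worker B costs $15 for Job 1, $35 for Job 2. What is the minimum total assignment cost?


Option 1: A->1 + B->2 = $26 + $35 = $61
Option 2: A->2 + B->1 = $43 + $15 = $58
Min cost = min($61, $58) = $58

$58


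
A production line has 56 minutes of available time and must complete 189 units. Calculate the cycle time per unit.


Formula: CT = Available Time / Number of Units
CT = 56 min / 189 units
CT = 0.3 min/unit

0.3 min/unit


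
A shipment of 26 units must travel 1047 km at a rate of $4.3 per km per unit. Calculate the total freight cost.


TC = dist * cost * units = 1047 * 4.3 * 26 = $117054.60

$117054.60


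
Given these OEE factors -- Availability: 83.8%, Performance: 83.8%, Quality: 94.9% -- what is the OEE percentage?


Formula: OEE = Availability * Performance * Quality / 10000
A * P = 83.8% * 83.8% / 100 = 70.22%
OEE = 70.22% * 94.9% / 100 = 66.6%

66.6%


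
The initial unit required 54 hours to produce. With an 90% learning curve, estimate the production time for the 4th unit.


Formula: T_n = T_1 * (learning_rate)^(log2(n)) where learning_rate = rate/100
Doublings = log2(4) = 2
T_n = 54 * 0.9^2
T_n = 54 * 0.81 = 43.7 hours

43.7 hours


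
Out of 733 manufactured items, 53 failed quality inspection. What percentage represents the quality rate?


Formula: Quality Rate = Good Pieces / Total Pieces * 100
Good pieces = 733 - 53 = 680
QR = 680 / 733 * 100 = 92.8%

92.8%


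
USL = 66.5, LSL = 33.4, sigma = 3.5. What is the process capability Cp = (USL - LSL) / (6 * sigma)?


Cp = (66.5 - 33.4) / (6 * 3.5)

1.58


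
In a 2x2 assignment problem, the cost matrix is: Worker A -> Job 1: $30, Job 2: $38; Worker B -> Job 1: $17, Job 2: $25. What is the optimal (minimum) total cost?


Option 1: A->1 + B->2 = $30 + $25 = $55
Option 2: A->2 + B->1 = $38 + $17 = $55
Min cost = min($55, $55) = $55

$55


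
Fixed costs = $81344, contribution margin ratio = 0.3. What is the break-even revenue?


Formula: BER = Fixed Costs / Contribution Margin Ratio
BER = $81344 / 0.3
BER = $271146.67 (to the nearest cent)

$271146.67


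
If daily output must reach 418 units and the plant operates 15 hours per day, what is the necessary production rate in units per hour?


Formula: Production Rate = Daily Demand / Available Hours
Rate = 418 units/day / 15 hours/day
Rate = 27.9 units/hour

27.9 units/hour


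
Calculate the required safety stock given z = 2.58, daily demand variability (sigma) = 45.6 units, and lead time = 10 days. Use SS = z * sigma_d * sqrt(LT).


Formula: SS = z * sigma_d * sqrt(LT)
sqrt(LT) = sqrt(10) = 3.1623
SS = 2.58 * 45.6 * 3.1623
SS = 372.0 units

372.0 units


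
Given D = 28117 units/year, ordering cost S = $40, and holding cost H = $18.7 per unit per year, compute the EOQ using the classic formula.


Formula: EOQ = sqrt(2 * D * S / H)
Numerator: 2 * 28117 * 40 = 2249360
2DS/H = 2249360 / 18.7 = 120286.6
EOQ = sqrt(120286.6) = 346.8 units

346.8 units


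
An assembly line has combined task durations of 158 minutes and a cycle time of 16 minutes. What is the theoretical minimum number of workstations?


Formula: N_min = ceil(Sum of Task Times / Cycle Time)
N_min = ceil(158 min / 16 min) = ceil(9.875)
N_min = 10 stations

10


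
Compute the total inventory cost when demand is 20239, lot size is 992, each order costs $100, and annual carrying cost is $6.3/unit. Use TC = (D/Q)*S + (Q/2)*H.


TC = 20239/992 * 100 + 992/2 * 6.3

$5165.02


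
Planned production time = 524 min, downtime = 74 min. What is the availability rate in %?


Formula: Availability = (Planned Time - Downtime) / Planned Time * 100
Uptime = 524 - 74 = 450 min
Availability = 450 / 524 * 100 = 85.9%

85.9%


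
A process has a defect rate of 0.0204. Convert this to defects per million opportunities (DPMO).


DPMO = defect_rate * 1000000 = 0.0204 * 1000000

20400


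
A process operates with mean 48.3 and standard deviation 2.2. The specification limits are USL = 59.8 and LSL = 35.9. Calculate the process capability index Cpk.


Cpu = (59.8 - 48.3) / (3 * 2.2) = 1.74
Cpl = (48.3 - 35.9) / (3 * 2.2) = 1.88
Cpk = min(1.74, 1.88) = 1.74

1.74


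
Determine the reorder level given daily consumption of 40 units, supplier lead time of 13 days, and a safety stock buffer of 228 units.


Formula: ROP = (Daily Demand * Lead Time) + Safety Stock
Demand during lead time = 40 * 13 = 520 units
ROP = 520 + 228 = 748 units

748 units


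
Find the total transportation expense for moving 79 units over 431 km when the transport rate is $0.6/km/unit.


TC = dist * cost * units = 431 * 0.6 * 79 = $20429.40

$20429.40


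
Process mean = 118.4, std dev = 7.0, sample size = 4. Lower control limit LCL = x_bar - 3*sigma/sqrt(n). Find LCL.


LCL = 118.4 - 3 * 7.0 / sqrt(4)

107.9


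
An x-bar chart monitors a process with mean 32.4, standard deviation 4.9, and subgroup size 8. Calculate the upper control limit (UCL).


UCL = 32.4 + 3 * 4.9 / sqrt(8)

37.6


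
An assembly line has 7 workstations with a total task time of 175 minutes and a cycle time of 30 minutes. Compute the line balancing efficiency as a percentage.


Formula: Efficiency = Sum of Task Times / (N_stations * CT) * 100
Total station capacity = 7 stations * 30 min = 210 min
Efficiency = 175 / 210 * 100 = 83.3%

83.3%


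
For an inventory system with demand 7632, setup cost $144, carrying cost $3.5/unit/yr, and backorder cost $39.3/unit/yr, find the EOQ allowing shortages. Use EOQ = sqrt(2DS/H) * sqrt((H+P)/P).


Formula: EOQ* = sqrt(2DS/H) * sqrt((H+P)/P)
Base EOQ = sqrt(2*7632*144/3.5) = 792.47 units
Correction = sqrt((3.5+39.3)/39.3) = 1.04358
EOQ* = 792.47 * 1.04358 = 827.0 units

827.0 units


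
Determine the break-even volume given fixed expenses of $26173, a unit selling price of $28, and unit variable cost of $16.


Formula: BEQ = Fixed Costs / (Price - Variable Cost)
Contribution margin = $28 - $16 = $12/unit
BEQ = ceil($26173 / $12/unit) = ceil(2181.08) = 2182 units

2182 units


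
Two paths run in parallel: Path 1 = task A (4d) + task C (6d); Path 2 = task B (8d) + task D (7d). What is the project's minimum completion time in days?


Path 1 = 4 + 6 = 10 days
Path 2 = 8 + 7 = 15 days
Duration = max(10, 15) = 15 days

15 days


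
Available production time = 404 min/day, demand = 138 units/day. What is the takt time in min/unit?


Formula: Takt Time = Available Production Time / Customer Demand
Takt = 404 min/day / 138 units/day
Takt = 2.93 min/unit

2.93 min/unit


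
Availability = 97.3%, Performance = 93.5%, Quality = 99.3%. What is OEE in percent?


Formula: OEE = Availability * Performance * Quality / 10000
A * P = 97.3% * 93.5% / 100 = 90.98%
OEE = 90.98% * 99.3% / 100 = 90.3%

90.3%


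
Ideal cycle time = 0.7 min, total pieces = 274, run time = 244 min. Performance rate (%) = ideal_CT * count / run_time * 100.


Formula: Performance = (Ideal CT * Total Count) / Run Time * 100
Ideal output time = 0.7 * 274 = 191.8 min
Performance = 191.8 / 244 * 100 = 78.6%

78.6%


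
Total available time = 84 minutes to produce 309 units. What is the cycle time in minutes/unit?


Formula: CT = Available Time / Number of Units
CT = 84 min / 309 units
CT = 0.27 min/unit

0.27 min/unit


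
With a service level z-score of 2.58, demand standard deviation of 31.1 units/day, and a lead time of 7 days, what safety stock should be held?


Formula: SS = z * sigma_d * sqrt(LT)
sqrt(LT) = sqrt(7) = 2.6458
SS = 2.58 * 31.1 * 2.6458
SS = 212.3 units

212.3 units


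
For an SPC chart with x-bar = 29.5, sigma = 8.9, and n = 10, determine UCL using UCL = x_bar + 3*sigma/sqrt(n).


UCL = 29.5 + 3 * 8.9 / sqrt(10)

37.94


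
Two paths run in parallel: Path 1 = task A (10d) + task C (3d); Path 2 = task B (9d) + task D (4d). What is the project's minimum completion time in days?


Path 1 = 10 + 3 = 13 days
Path 2 = 9 + 4 = 13 days
Duration = max(13, 13) = 13 days

13 days


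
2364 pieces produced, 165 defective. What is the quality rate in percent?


Formula: Quality Rate = Good Pieces / Total Pieces * 100
Good pieces = 2364 - 165 = 2199
QR = 2199 / 2364 * 100 = 93.0%

93.0%


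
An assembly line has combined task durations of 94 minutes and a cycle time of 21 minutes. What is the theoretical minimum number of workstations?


Formula: N_min = ceil(Sum of Task Times / Cycle Time)
N_min = ceil(94 min / 21 min) = ceil(4.4762)
N_min = 5 stations

5


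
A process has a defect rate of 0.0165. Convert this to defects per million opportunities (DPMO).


DPMO = defect_rate * 1000000 = 0.0165 * 1000000

16500


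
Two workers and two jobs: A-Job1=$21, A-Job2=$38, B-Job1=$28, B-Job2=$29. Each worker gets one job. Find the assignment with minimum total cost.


Option 1: A->1 + B->2 = $21 + $29 = $50
Option 2: A->2 + B->1 = $38 + $28 = $66
Min cost = min($50, $66) = $50

$50


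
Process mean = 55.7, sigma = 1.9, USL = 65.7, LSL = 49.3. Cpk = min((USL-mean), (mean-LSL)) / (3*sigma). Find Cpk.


Cpu = (65.7 - 55.7) / (3 * 1.9) = 1.75
Cpl = (55.7 - 49.3) / (3 * 1.9) = 1.12
Cpk = min(1.75, 1.12) = 1.12

1.12


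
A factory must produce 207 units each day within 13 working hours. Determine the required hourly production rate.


Formula: Production Rate = Daily Demand / Available Hours
Rate = 207 units/day / 13 hours/day
Rate = 15.9 units/hour

15.9 units/hour


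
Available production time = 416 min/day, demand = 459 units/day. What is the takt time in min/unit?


Formula: Takt Time = Available Production Time / Customer Demand
Takt = 416 min/day / 459 units/day
Takt = 0.91 min/unit

0.91 min/unit


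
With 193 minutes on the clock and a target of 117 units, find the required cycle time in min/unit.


Formula: CT = Available Time / Number of Units
CT = 193 min / 117 units
CT = 1.65 min/unit

1.65 min/unit


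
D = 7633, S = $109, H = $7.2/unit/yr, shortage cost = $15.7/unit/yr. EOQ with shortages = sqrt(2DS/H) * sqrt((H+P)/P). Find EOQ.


Formula: EOQ* = sqrt(2DS/H) * sqrt((H+P)/P)
Base EOQ = sqrt(2*7633*109/7.2) = 480.74 units
Correction = sqrt((7.2+15.7)/15.7) = 1.20772
EOQ* = 480.74 * 1.20772 = 580.6 units

580.6 units


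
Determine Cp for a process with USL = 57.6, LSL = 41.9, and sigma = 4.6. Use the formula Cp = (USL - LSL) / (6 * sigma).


Cp = (57.6 - 41.9) / (6 * 4.6)

0.57


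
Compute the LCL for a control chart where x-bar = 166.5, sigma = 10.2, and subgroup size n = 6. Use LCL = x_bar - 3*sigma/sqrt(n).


LCL = 166.5 - 3 * 10.2 / sqrt(6)

154.01


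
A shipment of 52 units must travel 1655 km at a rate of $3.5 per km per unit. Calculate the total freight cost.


TC = dist * cost * units = 1655 * 3.5 * 52 = $301210.00

$301210.00


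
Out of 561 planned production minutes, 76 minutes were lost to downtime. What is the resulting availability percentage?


Formula: Availability = (Planned Time - Downtime) / Planned Time * 100
Uptime = 561 - 76 = 485 min
Availability = 485 / 561 * 100 = 86.5%

86.5%


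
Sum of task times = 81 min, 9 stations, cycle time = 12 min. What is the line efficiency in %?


Formula: Efficiency = Sum of Task Times / (N_stations * CT) * 100
Total station capacity = 9 stations * 12 min = 108 min
Efficiency = 81 / 108 * 100 = 75.0%

75.0%


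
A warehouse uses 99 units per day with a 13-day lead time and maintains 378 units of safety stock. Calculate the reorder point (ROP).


Formula: ROP = (Daily Demand * Lead Time) + Safety Stock
Demand during lead time = 99 * 13 = 1287 units
ROP = 1287 + 378 = 1665 units

1665 units


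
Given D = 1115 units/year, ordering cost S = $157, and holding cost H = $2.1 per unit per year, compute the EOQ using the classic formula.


Formula: EOQ = sqrt(2 * D * S / H)
Numerator: 2 * 1115 * 157 = 350110
2DS/H = 350110 / 2.1 = 166719.0
EOQ = sqrt(166719.0) = 408.3 units

408.3 units


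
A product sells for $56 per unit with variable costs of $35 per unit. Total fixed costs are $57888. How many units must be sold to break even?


Formula: BEQ = Fixed Costs / (Price - Variable Cost)
Contribution margin = $56 - $35 = $21/unit
BEQ = ceil($57888 / $21/unit) = ceil(2756.57) = 2757 units

2757 units


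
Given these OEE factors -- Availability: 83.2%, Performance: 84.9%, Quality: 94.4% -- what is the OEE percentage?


Formula: OEE = Availability * Performance * Quality / 10000
A * P = 83.2% * 84.9% / 100 = 70.64%
OEE = 70.64% * 94.4% / 100 = 66.7%

66.7%


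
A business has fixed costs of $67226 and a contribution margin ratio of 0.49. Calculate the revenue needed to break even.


Formula: BER = Fixed Costs / Contribution Margin Ratio
BER = $67226 / 0.49
BER = $137195.92 (to the nearest cent)

$137195.92


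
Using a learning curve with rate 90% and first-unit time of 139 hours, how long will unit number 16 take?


Formula: T_n = T_1 * (learning_rate)^(log2(n)) where learning_rate = rate/100
Doublings = log2(16) = 4
T_n = 139 * 0.9^4
T_n = 139 * 0.6561 = 91.2 hours

91.2 hours


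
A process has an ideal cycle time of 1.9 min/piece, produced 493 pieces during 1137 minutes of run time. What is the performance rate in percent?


Formula: Performance = (Ideal CT * Total Count) / Run Time * 100
Ideal output time = 1.9 * 493 = 936.7 min
Performance = 936.7 / 1137 * 100 = 82.4%

82.4%


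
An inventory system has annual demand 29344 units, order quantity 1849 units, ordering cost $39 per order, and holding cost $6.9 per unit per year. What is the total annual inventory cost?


TC = 29344/1849 * 39 + 1849/2 * 6.9

$6997.99


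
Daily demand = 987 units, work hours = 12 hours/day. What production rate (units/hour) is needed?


Formula: Production Rate = Daily Demand / Available Hours
Rate = 987 units/day / 12 hours/day
Rate = 82.3 units/hour

82.3 units/hour


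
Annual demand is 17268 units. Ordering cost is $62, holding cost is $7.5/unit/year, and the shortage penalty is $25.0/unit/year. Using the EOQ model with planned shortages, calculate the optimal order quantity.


Formula: EOQ* = sqrt(2DS/H) * sqrt((H+P)/P)
Base EOQ = sqrt(2*17268*62/7.5) = 534.32 units
Correction = sqrt((7.5+25.0)/25.0) = 1.14018
EOQ* = 534.32 * 1.14018 = 609.2 units

609.2 units


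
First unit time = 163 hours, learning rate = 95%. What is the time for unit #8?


Formula: T_n = T_1 * (learning_rate)^(log2(n)) where learning_rate = rate/100
Doublings = log2(8) = 3
T_n = 163 * 0.95^3
T_n = 163 * 0.8574 = 139.8 hours

139.8 hours


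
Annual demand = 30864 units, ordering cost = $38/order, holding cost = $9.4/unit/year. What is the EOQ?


Formula: EOQ = sqrt(2 * D * S / H)
Numerator: 2 * 30864 * 38 = 2345664
2DS/H = 2345664 / 9.4 = 249538.7
EOQ = sqrt(249538.7) = 499.5 units

499.5 units


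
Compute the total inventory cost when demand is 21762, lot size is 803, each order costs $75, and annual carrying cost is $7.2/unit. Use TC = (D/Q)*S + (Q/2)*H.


TC = 21762/803 * 75 + 803/2 * 7.2

$4923.37


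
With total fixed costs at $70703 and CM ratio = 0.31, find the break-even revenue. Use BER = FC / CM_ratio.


Formula: BER = Fixed Costs / Contribution Margin Ratio
BER = $70703 / 0.31
BER = $228074.19 (to the nearest cent)

$228074.19


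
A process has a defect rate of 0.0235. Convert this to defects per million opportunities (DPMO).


DPMO = defect_rate * 1000000 = 0.0235 * 1000000

23500


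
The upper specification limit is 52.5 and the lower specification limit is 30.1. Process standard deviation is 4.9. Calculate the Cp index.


Cp = (52.5 - 30.1) / (6 * 4.9)

0.76


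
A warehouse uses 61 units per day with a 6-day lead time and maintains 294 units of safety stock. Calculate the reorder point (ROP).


Formula: ROP = (Daily Demand * Lead Time) + Safety Stock
Demand during lead time = 61 * 6 = 366 units
ROP = 366 + 294 = 660 units

660 units


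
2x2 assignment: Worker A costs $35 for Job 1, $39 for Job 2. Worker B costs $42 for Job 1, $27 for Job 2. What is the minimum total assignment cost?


Option 1: A->1 + B->2 = $35 + $27 = $62
Option 2: A->2 + B->1 = $39 + $42 = $81
Min cost = min($62, $81) = $62

$62


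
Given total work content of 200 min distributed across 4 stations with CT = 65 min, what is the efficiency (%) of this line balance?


Formula: Efficiency = Sum of Task Times / (N_stations * CT) * 100
Total station capacity = 4 stations * 65 min = 260 min
Efficiency = 200 / 260 * 100 = 76.9%

76.9%


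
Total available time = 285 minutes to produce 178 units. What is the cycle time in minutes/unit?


Formula: CT = Available Time / Number of Units
CT = 285 min / 178 units
CT = 1.6 min/unit

1.6 min/unit


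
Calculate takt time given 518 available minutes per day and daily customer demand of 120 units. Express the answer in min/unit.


Formula: Takt Time = Available Production Time / Customer Demand
Takt = 518 min/day / 120 units/day
Takt = 4.32 min/unit

4.32 min/unit


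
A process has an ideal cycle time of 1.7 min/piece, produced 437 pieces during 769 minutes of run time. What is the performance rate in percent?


Formula: Performance = (Ideal CT * Total Count) / Run Time * 100
Ideal output time = 1.7 * 437 = 742.9 min
Performance = 742.9 / 769 * 100 = 96.6%

96.6%


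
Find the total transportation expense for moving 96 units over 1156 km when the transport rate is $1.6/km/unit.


TC = dist * cost * units = 1156 * 1.6 * 96 = $177561.60

$177561.60


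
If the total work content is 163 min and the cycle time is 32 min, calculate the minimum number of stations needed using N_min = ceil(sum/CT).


Formula: N_min = ceil(Sum of Task Times / Cycle Time)
N_min = ceil(163 min / 32 min) = ceil(5.0938)
N_min = 6 stations

6


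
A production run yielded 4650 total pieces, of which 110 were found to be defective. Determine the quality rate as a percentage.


Formula: Quality Rate = Good Pieces / Total Pieces * 100
Good pieces = 4650 - 110 = 4540
QR = 4540 / 4650 * 100 = 97.6%

97.6%


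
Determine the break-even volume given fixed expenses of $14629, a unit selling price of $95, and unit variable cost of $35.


Formula: BEQ = Fixed Costs / (Price - Variable Cost)
Contribution margin = $95 - $35 = $60/unit
BEQ = ceil($14629 / $60/unit) = ceil(243.82) = 244 units

244 units


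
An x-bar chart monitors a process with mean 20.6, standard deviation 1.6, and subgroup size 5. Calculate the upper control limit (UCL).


UCL = 20.6 + 3 * 1.6 / sqrt(5)

22.75


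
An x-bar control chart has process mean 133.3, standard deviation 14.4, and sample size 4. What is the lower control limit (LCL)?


LCL = 133.3 - 3 * 14.4 / sqrt(4)

111.7


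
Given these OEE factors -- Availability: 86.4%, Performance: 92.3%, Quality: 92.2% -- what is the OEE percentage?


Formula: OEE = Availability * Performance * Quality / 10000
A * P = 86.4% * 92.3% / 100 = 79.75%
OEE = 79.75% * 92.2% / 100 = 73.5%

73.5%


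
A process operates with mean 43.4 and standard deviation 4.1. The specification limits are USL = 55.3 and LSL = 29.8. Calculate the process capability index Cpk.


Cpu = (55.3 - 43.4) / (3 * 4.1) = 0.97
Cpl = (43.4 - 29.8) / (3 * 4.1) = 1.11
Cpk = min(0.97, 1.11) = 0.97

0.97


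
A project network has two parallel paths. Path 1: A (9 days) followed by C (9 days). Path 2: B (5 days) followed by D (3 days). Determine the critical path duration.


Path 1 = 9 + 9 = 18 days
Path 2 = 5 + 3 = 8 days
Duration = max(18, 8) = 18 days

18 days


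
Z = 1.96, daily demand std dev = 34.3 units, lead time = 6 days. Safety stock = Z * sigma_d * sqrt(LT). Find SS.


Formula: SS = z * sigma_d * sqrt(LT)
sqrt(LT) = sqrt(6) = 2.4495
SS = 1.96 * 34.3 * 2.4495
SS = 164.7 units

164.7 units


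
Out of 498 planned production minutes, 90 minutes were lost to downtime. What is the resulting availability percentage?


Formula: Availability = (Planned Time - Downtime) / Planned Time * 100
Uptime = 498 - 90 = 408 min
Availability = 408 / 498 * 100 = 81.9%

81.9%


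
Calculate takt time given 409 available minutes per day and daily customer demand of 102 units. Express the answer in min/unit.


Formula: Takt Time = Available Production Time / Customer Demand
Takt = 409 min/day / 102 units/day
Takt = 4.01 min/unit

4.01 min/unit


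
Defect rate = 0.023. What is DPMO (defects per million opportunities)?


DPMO = defect_rate * 1000000 = 0.023 * 1000000

23000


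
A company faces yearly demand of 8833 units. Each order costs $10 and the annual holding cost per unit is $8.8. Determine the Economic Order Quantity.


Formula: EOQ = sqrt(2 * D * S / H)
Numerator: 2 * 8833 * 10 = 176660
2DS/H = 176660 / 8.8 = 20075.0
EOQ = sqrt(20075.0) = 141.7 units

141.7 units


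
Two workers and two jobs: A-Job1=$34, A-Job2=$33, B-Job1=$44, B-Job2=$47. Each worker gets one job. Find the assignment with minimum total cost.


Option 1: A->1 + B->2 = $34 + $47 = $81
Option 2: A->2 + B->1 = $33 + $44 = $77
Min cost = min($81, $77) = $77

$77


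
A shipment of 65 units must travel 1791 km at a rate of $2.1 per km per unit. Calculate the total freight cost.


TC = dist * cost * units = 1791 * 2.1 * 65 = $244471.50

$244471.50


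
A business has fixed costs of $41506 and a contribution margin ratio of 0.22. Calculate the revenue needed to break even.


Formula: BER = Fixed Costs / Contribution Margin Ratio
BER = $41506 / 0.22
BER = $188663.64 (to the nearest cent)

$188663.64


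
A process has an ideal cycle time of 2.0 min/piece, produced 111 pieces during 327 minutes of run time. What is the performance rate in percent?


Formula: Performance = (Ideal CT * Total Count) / Run Time * 100
Ideal output time = 2.0 * 111 = 222.0 min
Performance = 222.0 / 327 * 100 = 67.9%

67.9%


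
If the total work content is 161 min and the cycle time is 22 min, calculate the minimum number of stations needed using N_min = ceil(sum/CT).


Formula: N_min = ceil(Sum of Task Times / Cycle Time)
N_min = ceil(161 min / 22 min) = ceil(7.3182)
N_min = 8 stations

8


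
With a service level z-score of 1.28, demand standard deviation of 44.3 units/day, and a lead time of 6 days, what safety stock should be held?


Formula: SS = z * sigma_d * sqrt(LT)
sqrt(LT) = sqrt(6) = 2.4495
SS = 1.28 * 44.3 * 2.4495
SS = 138.9 units

138.9 units


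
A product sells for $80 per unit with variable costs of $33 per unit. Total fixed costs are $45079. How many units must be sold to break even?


Formula: BEQ = Fixed Costs / (Price - Variable Cost)
Contribution margin = $80 - $33 = $47/unit
BEQ = ceil($45079 / $47/unit) = ceil(959.13) = 960 units

960 units


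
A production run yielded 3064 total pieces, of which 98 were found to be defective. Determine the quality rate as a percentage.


Formula: Quality Rate = Good Pieces / Total Pieces * 100
Good pieces = 3064 - 98 = 2966
QR = 2966 / 3064 * 100 = 96.8%

96.8%


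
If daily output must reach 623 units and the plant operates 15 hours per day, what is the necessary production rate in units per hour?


Formula: Production Rate = Daily Demand / Available Hours
Rate = 623 units/day / 15 hours/day
Rate = 41.5 units/hour

41.5 units/hour


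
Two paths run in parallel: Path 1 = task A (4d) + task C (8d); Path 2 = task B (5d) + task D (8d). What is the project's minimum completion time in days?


Path 1 = 4 + 8 = 12 days
Path 2 = 5 + 8 = 13 days
Duration = max(12, 13) = 13 days

13 days


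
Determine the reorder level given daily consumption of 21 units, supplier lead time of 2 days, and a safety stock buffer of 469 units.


Formula: ROP = (Daily Demand * Lead Time) + Safety Stock
Demand during lead time = 21 * 2 = 42 units
ROP = 42 + 469 = 511 units

511 units


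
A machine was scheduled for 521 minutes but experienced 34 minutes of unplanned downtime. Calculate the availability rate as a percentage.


Formula: Availability = (Planned Time - Downtime) / Planned Time * 100
Uptime = 521 - 34 = 487 min
Availability = 487 / 521 * 100 = 93.5%

93.5%


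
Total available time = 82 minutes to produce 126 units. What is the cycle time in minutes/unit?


Formula: CT = Available Time / Number of Units
CT = 82 min / 126 units
CT = 0.65 min/unit

0.65 min/unit


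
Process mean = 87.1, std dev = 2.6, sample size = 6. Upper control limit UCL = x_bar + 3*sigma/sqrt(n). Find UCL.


UCL = 87.1 + 3 * 2.6 / sqrt(6)

90.28


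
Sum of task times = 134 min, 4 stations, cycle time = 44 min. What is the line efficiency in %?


Formula: Efficiency = Sum of Task Times / (N_stations * CT) * 100
Total station capacity = 4 stations * 44 min = 176 min
Efficiency = 134 / 176 * 100 = 76.1%

76.1%


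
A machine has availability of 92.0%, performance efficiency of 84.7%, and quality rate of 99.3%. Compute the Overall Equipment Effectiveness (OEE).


Formula: OEE = Availability * Performance * Quality / 10000
A * P = 92.0% * 84.7% / 100 = 77.92%
OEE = 77.92% * 99.3% / 100 = 77.4%

77.4%


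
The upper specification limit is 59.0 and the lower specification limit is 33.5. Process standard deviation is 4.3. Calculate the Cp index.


Cp = (59.0 - 33.5) / (6 * 4.3)

0.99


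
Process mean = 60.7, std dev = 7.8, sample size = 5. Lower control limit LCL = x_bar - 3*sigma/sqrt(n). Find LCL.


LCL = 60.7 - 3 * 7.8 / sqrt(5)

50.24


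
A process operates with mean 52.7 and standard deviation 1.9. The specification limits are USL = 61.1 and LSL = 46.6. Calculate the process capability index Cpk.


Cpu = (61.1 - 52.7) / (3 * 1.9) = 1.47
Cpl = (52.7 - 46.6) / (3 * 1.9) = 1.07
Cpk = min(1.47, 1.07) = 1.07

1.07


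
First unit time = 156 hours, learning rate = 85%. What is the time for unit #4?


Formula: T_n = T_1 * (learning_rate)^(log2(n)) where learning_rate = rate/100
Doublings = log2(4) = 2
T_n = 156 * 0.85^2
T_n = 156 * 0.7225 = 112.7 hours

112.7 hours


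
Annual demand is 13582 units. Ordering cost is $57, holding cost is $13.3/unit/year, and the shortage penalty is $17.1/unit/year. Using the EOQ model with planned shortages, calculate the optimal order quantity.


Formula: EOQ* = sqrt(2DS/H) * sqrt((H+P)/P)
Base EOQ = sqrt(2*13582*57/13.3) = 341.2 units
Correction = sqrt((13.3+17.1)/17.1) = 1.33333
EOQ* = 341.2 * 1.33333 = 454.9 units

454.9 units


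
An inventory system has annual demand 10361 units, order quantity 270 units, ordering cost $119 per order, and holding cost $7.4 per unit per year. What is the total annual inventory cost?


TC = 10361/270 * 119 + 270/2 * 7.4

$5565.51


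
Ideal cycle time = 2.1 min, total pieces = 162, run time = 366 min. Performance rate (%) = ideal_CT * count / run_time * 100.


Formula: Performance = (Ideal CT * Total Count) / Run Time * 100
Ideal output time = 2.1 * 162 = 340.2 min
Performance = 340.2 / 366 * 100 = 93.0%

93.0%


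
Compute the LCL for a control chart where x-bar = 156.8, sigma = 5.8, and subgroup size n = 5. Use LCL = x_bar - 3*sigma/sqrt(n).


LCL = 156.8 - 3 * 5.8 / sqrt(5)

149.02


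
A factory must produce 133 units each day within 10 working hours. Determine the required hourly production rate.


Formula: Production Rate = Daily Demand / Available Hours
Rate = 133 units/day / 10 hours/day
Rate = 13.3 units/hour

13.3 units/hour


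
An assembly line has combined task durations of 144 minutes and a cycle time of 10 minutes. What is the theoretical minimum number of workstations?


Formula: N_min = ceil(Sum of Task Times / Cycle Time)
N_min = ceil(144 min / 10 min) = ceil(14.4)
N_min = 15 stations

15


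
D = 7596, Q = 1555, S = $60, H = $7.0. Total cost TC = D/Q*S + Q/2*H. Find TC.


TC = 7596/1555 * 60 + 1555/2 * 7.0

$5735.59


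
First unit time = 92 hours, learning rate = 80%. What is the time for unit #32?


Formula: T_n = T_1 * (learning_rate)^(log2(n)) where learning_rate = rate/100
Doublings = log2(32) = 5
T_n = 92 * 0.8^5
T_n = 92 * 0.3277 = 30.1 hours

30.1 hours


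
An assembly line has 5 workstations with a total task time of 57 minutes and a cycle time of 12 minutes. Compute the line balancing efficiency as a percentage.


Formula: Efficiency = Sum of Task Times / (N_stations * CT) * 100
Total station capacity = 5 stations * 12 min = 60 min
Efficiency = 57 / 60 * 100 = 95.0%

95.0%


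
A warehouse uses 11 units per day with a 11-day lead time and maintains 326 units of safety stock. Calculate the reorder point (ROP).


Formula: ROP = (Daily Demand * Lead Time) + Safety Stock
Demand during lead time = 11 * 11 = 121 units
ROP = 121 + 326 = 447 units

447 units


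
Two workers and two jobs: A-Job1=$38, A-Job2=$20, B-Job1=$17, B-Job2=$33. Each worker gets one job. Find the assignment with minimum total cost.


Option 1: A->1 + B->2 = $38 + $33 = $71
Option 2: A->2 + B->1 = $20 + $17 = $37
Min cost = min($71, $37) = $37

$37


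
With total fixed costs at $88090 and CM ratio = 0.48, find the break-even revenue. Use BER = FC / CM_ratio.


Formula: BER = Fixed Costs / Contribution Margin Ratio
BER = $88090 / 0.48
BER = $183520.83 (to the nearest cent)

$183520.83


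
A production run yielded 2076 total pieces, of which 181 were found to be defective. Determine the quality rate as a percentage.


Formula: Quality Rate = Good Pieces / Total Pieces * 100
Good pieces = 2076 - 181 = 1895
QR = 1895 / 2076 * 100 = 91.3%

91.3%


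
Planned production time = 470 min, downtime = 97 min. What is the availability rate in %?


Formula: Availability = (Planned Time - Downtime) / Planned Time * 100
Uptime = 470 - 97 = 373 min
Availability = 373 / 470 * 100 = 79.4%

79.4%


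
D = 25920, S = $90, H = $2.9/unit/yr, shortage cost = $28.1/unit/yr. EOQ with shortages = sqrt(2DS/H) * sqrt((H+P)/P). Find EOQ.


Formula: EOQ* = sqrt(2DS/H) * sqrt((H+P)/P)
Base EOQ = sqrt(2*25920*90/2.9) = 1268.4 units
Correction = sqrt((2.9+28.1)/28.1) = 1.05033
EOQ* = 1268.4 * 1.05033 = 1332.2 units

1332.2 units


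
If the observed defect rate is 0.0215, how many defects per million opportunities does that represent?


DPMO = defect_rate * 1000000 = 0.0215 * 1000000

21500


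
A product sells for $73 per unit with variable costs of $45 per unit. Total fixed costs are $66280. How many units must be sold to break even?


Formula: BEQ = Fixed Costs / (Price - Variable Cost)
Contribution margin = $73 - $45 = $28/unit
BEQ = ceil($66280 / $28/unit) = ceil(2367.14) = 2368 units

2368 units


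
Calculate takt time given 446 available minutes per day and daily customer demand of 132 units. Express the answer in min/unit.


Formula: Takt Time = Available Production Time / Customer Demand
Takt = 446 min/day / 132 units/day
Takt = 3.38 min/unit

3.38 min/unit


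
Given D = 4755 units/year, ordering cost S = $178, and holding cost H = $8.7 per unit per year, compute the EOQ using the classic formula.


Formula: EOQ = sqrt(2 * D * S / H)
Numerator: 2 * 4755 * 178 = 1692780
2DS/H = 1692780 / 8.7 = 194572.4
EOQ = sqrt(194572.4) = 441.1 units

441.1 units


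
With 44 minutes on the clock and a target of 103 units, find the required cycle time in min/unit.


Formula: CT = Available Time / Number of Units
CT = 44 min / 103 units
CT = 0.43 min/unit

0.43 min/unit


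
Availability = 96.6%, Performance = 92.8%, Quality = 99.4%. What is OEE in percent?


Formula: OEE = Availability * Performance * Quality / 10000
A * P = 96.6% * 92.8% / 100 = 89.64%
OEE = 89.64% * 99.4% / 100 = 89.1%

89.1%


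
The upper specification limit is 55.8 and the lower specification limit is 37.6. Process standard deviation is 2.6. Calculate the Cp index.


Cp = (55.8 - 37.6) / (6 * 2.6)

1.17


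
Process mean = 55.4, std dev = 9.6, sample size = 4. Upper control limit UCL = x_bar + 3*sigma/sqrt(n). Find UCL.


UCL = 55.4 + 3 * 9.6 / sqrt(4)

69.8


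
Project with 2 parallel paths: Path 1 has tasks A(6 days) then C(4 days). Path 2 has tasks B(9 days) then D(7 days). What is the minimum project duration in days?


Path 1 = 6 + 4 = 10 days
Path 2 = 9 + 7 = 16 days
Duration = max(10, 16) = 16 days

16 days


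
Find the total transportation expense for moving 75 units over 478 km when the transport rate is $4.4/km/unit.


TC = dist * cost * units = 478 * 4.4 * 75 = $157740.00

$157740.00


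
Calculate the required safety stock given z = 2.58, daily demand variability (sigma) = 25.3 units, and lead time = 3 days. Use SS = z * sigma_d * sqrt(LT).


Formula: SS = z * sigma_d * sqrt(LT)
sqrt(LT) = sqrt(3) = 1.7321
SS = 2.58 * 25.3 * 1.7321
SS = 113.1 units

113.1 units


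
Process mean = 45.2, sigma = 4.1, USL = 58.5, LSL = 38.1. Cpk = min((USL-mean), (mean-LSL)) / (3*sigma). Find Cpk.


Cpu = (58.5 - 45.2) / (3 * 4.1) = 1.08
Cpl = (45.2 - 38.1) / (3 * 4.1) = 0.58
Cpk = min(1.08, 0.58) = 0.58

0.58


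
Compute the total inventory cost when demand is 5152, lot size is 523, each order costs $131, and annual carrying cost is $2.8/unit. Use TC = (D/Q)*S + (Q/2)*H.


TC = 5152/523 * 131 + 523/2 * 2.8

$2022.66


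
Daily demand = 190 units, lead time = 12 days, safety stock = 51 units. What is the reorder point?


Formula: ROP = (Daily Demand * Lead Time) + Safety Stock
Demand during lead time = 190 * 12 = 2280 units
ROP = 2280 + 51 = 2331 units

2331 units


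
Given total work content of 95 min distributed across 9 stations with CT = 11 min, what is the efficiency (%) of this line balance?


Formula: Efficiency = Sum of Task Times / (N_stations * CT) * 100
Total station capacity = 9 stations * 11 min = 99 min
Efficiency = 95 / 99 * 100 = 96.0%

96.0%


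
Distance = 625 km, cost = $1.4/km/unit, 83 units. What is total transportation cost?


TC = dist * cost * units = 625 * 1.4 * 83 = $72625.00

$72625.00


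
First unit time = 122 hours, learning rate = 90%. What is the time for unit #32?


Formula: T_n = T_1 * (learning_rate)^(log2(n)) where learning_rate = rate/100
Doublings = log2(32) = 5
T_n = 122 * 0.9^5
T_n = 122 * 0.5905 = 72.0 hours

72.0 hours


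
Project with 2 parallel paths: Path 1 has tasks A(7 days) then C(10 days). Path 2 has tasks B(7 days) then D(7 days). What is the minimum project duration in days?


Path 1 = 7 + 10 = 17 days
Path 2 = 7 + 7 = 14 days
Duration = max(17, 14) = 17 days

17 days


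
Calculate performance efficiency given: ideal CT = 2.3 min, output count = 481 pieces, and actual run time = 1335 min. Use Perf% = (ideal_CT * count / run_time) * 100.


Formula: Performance = (Ideal CT * Total Count) / Run Time * 100
Ideal output time = 2.3 * 481 = 1106.3 min
Performance = 1106.3 / 1335 * 100 = 82.9%

82.9%
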